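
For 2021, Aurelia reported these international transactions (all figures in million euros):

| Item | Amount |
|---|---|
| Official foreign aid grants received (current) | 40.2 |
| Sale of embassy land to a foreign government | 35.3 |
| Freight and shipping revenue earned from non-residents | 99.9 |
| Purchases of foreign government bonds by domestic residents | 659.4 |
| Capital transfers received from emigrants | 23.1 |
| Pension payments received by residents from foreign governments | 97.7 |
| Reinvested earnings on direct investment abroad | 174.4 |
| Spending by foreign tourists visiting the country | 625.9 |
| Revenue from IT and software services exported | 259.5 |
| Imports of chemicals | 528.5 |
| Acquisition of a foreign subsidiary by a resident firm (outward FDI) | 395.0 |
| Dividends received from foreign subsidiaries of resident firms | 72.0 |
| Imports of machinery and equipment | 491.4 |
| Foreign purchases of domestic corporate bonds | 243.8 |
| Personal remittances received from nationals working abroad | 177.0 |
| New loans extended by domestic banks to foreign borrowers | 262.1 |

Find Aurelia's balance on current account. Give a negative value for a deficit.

526.7

Goods: -528.5 - 491.4 = -1019.9
Services: 99.9 + 259.5 + 625.9 = 985.3
Primary income: 72.0 + 174.4 = 246.4
Secondary income: 40.2 + 177.0 + 97.7 = 314.9
Current account = (-1019.9) + 985.3 + 246.4 + 314.9 = 526.7
(Excluded from the current account — capital account: sale of embassy land to a foreign government 35.3, capital transfers received from emigrants 23.1; financial account: purchases of foreign government bonds by domestic residents 659.4, acquisition of a foreign subsidiary by a resident firm (outward FDI) 395.0, foreign purchases of domestic corporate bonds 243.8, new loans extended by domestic banks to foreign borrowers 262.1.)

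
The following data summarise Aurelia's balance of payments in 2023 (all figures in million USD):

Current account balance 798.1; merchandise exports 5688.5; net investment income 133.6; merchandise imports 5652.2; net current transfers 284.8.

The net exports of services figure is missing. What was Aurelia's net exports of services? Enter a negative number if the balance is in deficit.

343.4

Current account = goods balance + services balance + net primary income + net secondary income
Sum of the known components = 454.7
Net exports of services = CA - (known components) = 798.1 - 454.7 = 343.4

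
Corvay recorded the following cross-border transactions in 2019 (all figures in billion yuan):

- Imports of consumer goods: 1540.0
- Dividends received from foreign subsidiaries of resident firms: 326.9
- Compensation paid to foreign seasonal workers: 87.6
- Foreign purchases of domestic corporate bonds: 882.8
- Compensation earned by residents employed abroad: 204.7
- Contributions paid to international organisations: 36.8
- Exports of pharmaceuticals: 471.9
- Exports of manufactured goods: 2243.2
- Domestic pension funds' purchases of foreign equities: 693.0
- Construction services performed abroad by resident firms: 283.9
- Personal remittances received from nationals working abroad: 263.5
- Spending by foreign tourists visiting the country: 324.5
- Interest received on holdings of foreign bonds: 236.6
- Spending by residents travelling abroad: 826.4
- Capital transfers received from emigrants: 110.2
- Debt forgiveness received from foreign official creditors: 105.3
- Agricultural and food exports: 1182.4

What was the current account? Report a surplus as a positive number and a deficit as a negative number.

Goods: -1540.0 + 1182.4 + 471.9 + 2243.2 = 2357.5
Services: 283.9 + 324.5 - 826.4 = -218.0
Primary income: -87.6 + 326.9 + 204.7 + 236.6 = 680.6
Secondary income: 263.5 - 36.8 = 226.7
Current account = 2357.5 + (-218.0) + 680.6 + 226.7 = 3046.8
(Excluded from the current account — financial account: foreign purchases of domestic corporate bonds 882.8, domestic pension funds' purchases of foreign equities 693.0; capital account: capital transfers received from emigrants 110.2, debt forgiveness received from foreign official creditors 105.3.)

3046.8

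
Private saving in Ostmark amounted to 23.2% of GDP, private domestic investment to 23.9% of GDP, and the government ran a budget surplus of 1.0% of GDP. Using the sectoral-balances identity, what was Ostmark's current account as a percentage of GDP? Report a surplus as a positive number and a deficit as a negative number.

0.3

By the sectoral-balances identity, CA = (S_private - I) + (T - G).
Private balance = 23.2 - 23.9 = -0.7
Government balance (T - G) = 1.0
CA = -0.7 + 1.0 = 0.3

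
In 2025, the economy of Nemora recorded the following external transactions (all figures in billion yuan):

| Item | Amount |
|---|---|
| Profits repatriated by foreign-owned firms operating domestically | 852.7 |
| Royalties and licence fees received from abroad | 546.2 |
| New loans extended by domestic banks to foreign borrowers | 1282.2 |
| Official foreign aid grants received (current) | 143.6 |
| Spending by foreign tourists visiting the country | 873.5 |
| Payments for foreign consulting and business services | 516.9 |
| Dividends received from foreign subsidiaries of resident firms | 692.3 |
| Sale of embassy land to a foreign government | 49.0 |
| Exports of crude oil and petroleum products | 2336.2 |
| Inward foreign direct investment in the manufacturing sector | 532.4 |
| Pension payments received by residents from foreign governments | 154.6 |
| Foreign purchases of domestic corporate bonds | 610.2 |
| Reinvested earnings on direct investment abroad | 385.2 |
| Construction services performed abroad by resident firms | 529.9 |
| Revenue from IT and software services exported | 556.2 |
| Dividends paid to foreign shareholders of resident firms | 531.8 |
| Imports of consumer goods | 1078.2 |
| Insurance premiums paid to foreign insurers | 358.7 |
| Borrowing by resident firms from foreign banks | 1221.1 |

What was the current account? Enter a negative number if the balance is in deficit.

Goods: 2336.2 - 1078.2 = 1258.0
Services: 873.5 - 358.7 + 546.2 + 556.2 + 529.9 - 516.9 = 1630.2
Primary income: -531.8 - 852.7 + 692.3 + 385.2 = -307.0
Secondary income: 143.6 + 154.6 = 298.2
Current account = 1258.0 + 1630.2 + (-307.0) + 298.2 = 2879.4
(Excluded from the current account — financial account: new loans extended by domestic banks to foreign borrowers 1282.2, inward foreign direct investment in the manufacturing sector 532.4, foreign purchases of domestic corporate bonds 610.2, borrowing by resident firms from foreign banks 1221.1; capital account: sale of embassy land to a foreign government 49.0.)

2879.4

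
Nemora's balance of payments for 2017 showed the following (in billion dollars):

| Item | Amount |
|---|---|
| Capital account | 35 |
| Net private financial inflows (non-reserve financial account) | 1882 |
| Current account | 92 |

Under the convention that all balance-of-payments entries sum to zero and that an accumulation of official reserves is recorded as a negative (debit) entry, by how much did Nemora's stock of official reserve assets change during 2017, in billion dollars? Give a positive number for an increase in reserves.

Official reserve transactions balance = -(92 + 35 + 1882) = -2009
An accumulation of reserves is recorded as a debit (negative entry), so the change in the stock of reserves is the negative of that balance.
Change in official reserves = -(-2009) = 2009

2009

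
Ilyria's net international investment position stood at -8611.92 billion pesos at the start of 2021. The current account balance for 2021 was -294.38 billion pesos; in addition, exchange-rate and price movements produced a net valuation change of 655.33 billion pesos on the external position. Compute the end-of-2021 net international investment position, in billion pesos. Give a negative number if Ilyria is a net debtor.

-8250.97

Change in NIIP = current account + net valuation change = -294.38 + 655.33 = 360.95
End-of-year NIIP = -8611.92 + 360.95 = -8250.97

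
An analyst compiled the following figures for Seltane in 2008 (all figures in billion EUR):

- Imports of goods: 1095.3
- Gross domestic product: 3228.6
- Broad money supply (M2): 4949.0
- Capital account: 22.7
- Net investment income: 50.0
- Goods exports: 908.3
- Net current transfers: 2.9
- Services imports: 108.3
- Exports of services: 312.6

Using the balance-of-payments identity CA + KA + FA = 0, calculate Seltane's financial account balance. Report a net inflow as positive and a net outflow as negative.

-92.9

Goods balance = 908.3 - 1095.3 = -187.0
Services balance = 312.6 - 108.3 = 204.3
Trade balance (goods + services) = -187.0 + 204.3 = 17.3
Net primary income = 50.0
Net secondary income = 2.9
Current account = 17.3 + 50.0 + 2.9 = 70.2
Financial account = -(70.2 + 22.7) = -92.9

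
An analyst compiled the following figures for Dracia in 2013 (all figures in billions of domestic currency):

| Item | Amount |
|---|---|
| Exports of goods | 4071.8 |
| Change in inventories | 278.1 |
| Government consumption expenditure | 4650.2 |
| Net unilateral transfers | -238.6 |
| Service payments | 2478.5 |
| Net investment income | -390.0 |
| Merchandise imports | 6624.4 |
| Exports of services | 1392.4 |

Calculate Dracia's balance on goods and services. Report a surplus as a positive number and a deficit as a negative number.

Goods balance = 4071.8 - 6624.4 = -2552.6
Services balance = 1392.4 - 2478.5 = -1086.1
Trade balance (goods + services) = -2552.6 + (-1086.1) = -3638.7

-3638.7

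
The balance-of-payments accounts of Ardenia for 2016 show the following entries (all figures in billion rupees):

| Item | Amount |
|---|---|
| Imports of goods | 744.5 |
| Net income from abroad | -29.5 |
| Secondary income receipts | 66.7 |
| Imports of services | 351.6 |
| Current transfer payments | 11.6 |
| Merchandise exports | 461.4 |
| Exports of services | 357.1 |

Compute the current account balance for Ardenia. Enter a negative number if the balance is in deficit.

-252.0

Goods balance = 461.4 - 744.5 = -283.1
Services balance = 357.1 - 351.6 = 5.5
Trade balance (goods + services) = -283.1 + 5.5 = -277.6
Net primary income = -29.5
Net secondary income = 66.7 - 11.6 = 55.1
Current account = -277.6 + (-29.5) + 55.1 = -252.0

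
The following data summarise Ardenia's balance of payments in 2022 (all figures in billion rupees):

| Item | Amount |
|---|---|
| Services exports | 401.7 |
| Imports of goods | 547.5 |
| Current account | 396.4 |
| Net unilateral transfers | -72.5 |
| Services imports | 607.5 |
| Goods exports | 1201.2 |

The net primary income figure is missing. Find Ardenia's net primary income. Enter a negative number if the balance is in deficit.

Current account = goods balance + services balance + net primary income + net secondary income
Sum of the known components = 375.4
Net primary income = CA - (known components) = 396.4 - 375.4 = 21.0

21.0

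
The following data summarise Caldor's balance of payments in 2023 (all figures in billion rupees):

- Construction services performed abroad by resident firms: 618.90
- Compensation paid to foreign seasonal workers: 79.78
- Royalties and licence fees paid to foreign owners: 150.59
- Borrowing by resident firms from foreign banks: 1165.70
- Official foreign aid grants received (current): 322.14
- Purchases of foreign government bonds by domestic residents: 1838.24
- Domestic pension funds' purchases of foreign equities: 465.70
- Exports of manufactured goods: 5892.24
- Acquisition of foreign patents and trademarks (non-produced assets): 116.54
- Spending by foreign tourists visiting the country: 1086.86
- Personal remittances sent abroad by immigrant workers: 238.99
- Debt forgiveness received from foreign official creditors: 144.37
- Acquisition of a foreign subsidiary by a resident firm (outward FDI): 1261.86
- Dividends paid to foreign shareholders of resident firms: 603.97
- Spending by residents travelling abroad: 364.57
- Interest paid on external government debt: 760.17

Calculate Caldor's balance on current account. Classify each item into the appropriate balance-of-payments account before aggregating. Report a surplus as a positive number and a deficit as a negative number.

5722.07

Goods: 5892.24
Services: 1086.86 - 364.57 + 618.90 - 150.59 = 1190.60
Primary income: -760.17 - 79.78 - 603.97 = -1443.92
Secondary income: -238.99 + 322.14 = 83.15
Current account = 5892.24 + 1190.60 + (-1443.92) + 83.15 = 5722.07
(Excluded from the current account — financial account: borrowing by resident firms from foreign banks 1165.70, purchases of foreign government bonds by domestic residents 1838.24, domestic pension funds' purchases of foreign equities 465.70, acquisition of a foreign subsidiary by a resident firm (outward FDI) 1261.86; capital account: acquisition of foreign patents and trademarks (non-produced assets) 116.54, debt forgiveness received from foreign official creditors 144.37.)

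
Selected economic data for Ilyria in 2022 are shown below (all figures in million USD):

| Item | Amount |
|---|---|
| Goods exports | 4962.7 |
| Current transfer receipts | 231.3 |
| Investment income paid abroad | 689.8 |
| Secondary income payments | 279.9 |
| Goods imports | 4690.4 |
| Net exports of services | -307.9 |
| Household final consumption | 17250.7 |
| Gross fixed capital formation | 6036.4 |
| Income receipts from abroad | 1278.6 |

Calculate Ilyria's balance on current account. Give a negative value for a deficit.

504.6

Goods balance = 4962.7 - 4690.4 = 272.3
Services balance = -307.9
Trade balance (goods + services) = 272.3 + (-307.9) = -35.6
Net primary income = 1278.6 - 689.8 = 588.8
Net secondary income = 231.3 - 279.9 = -48.6
Current account = -35.6 + 588.8 + (-48.6) = 504.6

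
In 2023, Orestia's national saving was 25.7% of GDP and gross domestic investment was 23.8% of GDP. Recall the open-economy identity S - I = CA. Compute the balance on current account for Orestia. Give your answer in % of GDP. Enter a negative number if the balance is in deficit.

1.9

CA = S - I = 25.7 - 23.8 = 1.9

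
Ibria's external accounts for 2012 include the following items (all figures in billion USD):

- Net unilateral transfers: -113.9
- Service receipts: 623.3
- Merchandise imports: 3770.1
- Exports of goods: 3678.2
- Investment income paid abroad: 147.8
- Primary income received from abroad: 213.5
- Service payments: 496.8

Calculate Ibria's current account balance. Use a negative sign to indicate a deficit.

Goods balance = 3678.2 - 3770.1 = -91.9
Services balance = 623.3 - 496.8 = 126.5
Trade balance (goods + services) = -91.9 + 126.5 = 34.6
Net primary income = 213.5 - 147.8 = 65.7
Net secondary income = -113.9
Current account = 34.6 + 65.7 + (-113.9) = -13.6

-13.6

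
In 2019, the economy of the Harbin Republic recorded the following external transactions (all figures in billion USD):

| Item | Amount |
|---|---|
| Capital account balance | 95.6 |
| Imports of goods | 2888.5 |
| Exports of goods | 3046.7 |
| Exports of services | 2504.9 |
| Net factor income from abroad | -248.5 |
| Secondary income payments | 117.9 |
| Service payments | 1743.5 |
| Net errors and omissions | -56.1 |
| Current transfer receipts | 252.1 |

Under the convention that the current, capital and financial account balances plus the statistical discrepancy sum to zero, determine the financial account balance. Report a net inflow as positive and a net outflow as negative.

Goods balance = 3046.7 - 2888.5 = 158.2
Services balance = 2504.9 - 1743.5 = 761.4
Trade balance (goods + services) = 158.2 + 761.4 = 919.6
Net primary income = -248.5
Net secondary income = 252.1 - 117.9 = 134.2
Current account = 919.6 + (-248.5) + 134.2 = 805.3
Financial account = -(805.3 + 95.6 + (-56.1)) = -844.8

-844.8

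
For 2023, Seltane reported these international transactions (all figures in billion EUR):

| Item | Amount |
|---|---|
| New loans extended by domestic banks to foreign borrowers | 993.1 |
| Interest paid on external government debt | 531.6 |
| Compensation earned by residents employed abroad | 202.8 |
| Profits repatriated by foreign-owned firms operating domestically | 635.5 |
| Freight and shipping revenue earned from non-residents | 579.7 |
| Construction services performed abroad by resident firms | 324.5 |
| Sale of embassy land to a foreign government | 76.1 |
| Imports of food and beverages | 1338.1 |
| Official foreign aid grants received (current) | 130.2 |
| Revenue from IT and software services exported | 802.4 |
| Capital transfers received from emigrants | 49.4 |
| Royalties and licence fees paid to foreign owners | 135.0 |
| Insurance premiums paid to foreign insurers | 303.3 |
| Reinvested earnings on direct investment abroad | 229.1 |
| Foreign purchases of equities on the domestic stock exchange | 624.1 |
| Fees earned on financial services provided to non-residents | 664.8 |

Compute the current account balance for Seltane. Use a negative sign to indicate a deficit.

Goods: -1338.1
Services: 579.7 + 664.8 - 303.3 + 324.5 - 135.0 + 802.4 = 1933.1
Primary income: 229.1 + 202.8 - 531.6 - 635.5 = -735.2
Secondary income: 130.2
Current account = (-1338.1) + 1933.1 + (-735.2) + 130.2 = -10.0
(Excluded from the current account — financial account: new loans extended by domestic banks to foreign borrowers 993.1, foreign purchases of equities on the domestic stock exchange 624.1; capital account: sale of embassy land to a foreign government 76.1, capital transfers received from emigrants 49.4.)

-10.0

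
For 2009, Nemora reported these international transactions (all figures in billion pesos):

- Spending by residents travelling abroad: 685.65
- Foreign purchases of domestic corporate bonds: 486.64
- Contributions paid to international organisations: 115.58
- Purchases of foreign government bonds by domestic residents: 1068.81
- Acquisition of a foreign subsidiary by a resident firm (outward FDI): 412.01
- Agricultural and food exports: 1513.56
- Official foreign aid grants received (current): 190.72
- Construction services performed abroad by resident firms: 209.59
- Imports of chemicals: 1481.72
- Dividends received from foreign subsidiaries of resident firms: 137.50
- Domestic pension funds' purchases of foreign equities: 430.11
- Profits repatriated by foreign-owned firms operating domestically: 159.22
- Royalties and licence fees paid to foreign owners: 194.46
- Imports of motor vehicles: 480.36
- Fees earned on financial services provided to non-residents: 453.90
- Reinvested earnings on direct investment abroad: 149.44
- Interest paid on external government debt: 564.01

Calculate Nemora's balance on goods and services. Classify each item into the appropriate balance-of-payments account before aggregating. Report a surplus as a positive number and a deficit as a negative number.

-665.14

Goods: -480.36 + 1513.56 - 1481.72 = -448.52
Services: 209.59 - 194.46 + 453.90 - 685.65 = -216.62
Trade balance = -448.52 + (-216.62) = -665.14
(Excluded from the trade balance — financial account: foreign purchases of domestic corporate bonds 486.64, purchases of foreign government bonds by domestic residents 1068.81, acquisition of a foreign subsidiary by a resident firm (outward FDI) 412.01, domestic pension funds' purchases of foreign equities 430.11; secondary income: contributions paid to international organisations 115.58, official foreign aid grants received (current) 190.72; primary income: dividends received from foreign subsidiaries of resident firms 137.50, profits repatriated by foreign-owned firms operating domestically 159.22, reinvested earnings on direct investment abroad 149.44, interest paid on external government debt 564.01.)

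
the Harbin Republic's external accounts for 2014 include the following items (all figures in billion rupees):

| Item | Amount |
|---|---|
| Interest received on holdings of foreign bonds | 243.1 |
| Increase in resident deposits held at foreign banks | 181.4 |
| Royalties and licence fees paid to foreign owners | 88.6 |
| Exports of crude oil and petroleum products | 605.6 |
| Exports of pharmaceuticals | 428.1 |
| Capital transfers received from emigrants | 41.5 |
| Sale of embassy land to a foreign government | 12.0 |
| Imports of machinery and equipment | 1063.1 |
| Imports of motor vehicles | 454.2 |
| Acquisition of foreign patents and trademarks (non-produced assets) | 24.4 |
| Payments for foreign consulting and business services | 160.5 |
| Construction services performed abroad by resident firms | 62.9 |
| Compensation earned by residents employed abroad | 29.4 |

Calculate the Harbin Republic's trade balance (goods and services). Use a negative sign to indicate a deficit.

-669.8

Goods: 428.1 + 605.6 - 454.2 - 1063.1 = -483.6
Services: -160.5 - 88.6 + 62.9 = -186.2
Trade balance = -483.6 + (-186.2) = -669.8
(Excluded from the trade balance — primary income: interest received on holdings of foreign bonds 243.1, compensation earned by residents employed abroad 29.4; financial account: increase in resident deposits held at foreign banks 181.4; capital account: capital transfers received from emigrants 41.5, sale of embassy land to a foreign government 12.0, acquisition of foreign patents and trademarks (non-produced assets) 24.4.)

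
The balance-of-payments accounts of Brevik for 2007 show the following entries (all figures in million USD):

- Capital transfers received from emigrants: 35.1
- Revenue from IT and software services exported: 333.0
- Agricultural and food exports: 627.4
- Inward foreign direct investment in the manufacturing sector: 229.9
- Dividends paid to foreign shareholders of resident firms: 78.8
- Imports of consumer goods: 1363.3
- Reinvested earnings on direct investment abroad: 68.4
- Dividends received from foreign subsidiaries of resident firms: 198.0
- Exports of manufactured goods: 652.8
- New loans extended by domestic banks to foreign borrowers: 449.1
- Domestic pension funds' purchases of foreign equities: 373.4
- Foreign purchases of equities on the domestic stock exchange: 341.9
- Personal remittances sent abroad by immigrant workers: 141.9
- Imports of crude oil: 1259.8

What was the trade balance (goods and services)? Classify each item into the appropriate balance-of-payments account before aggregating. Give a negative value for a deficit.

-1009.9

Goods: 627.4 - 1363.3 - 1259.8 + 652.8 = -1342.9
Services: 333.0
Trade balance = -1342.9 + 333.0 = -1009.9
(Excluded from the trade balance — capital account: capital transfers received from emigrants 35.1; financial account: inward foreign direct investment in the manufacturing sector 229.9, new loans extended by domestic banks to foreign borrowers 449.1, domestic pension funds' purchases of foreign equities 373.4, foreign purchases of equities on the domestic stock exchange 341.9; primary income: dividends paid to foreign shareholders of resident firms 78.8, reinvested earnings on direct investment abroad 68.4, dividends received from foreign subsidiaries of resident firms 198.0; secondary income: personal remittances sent abroad by immigrant workers 141.9.)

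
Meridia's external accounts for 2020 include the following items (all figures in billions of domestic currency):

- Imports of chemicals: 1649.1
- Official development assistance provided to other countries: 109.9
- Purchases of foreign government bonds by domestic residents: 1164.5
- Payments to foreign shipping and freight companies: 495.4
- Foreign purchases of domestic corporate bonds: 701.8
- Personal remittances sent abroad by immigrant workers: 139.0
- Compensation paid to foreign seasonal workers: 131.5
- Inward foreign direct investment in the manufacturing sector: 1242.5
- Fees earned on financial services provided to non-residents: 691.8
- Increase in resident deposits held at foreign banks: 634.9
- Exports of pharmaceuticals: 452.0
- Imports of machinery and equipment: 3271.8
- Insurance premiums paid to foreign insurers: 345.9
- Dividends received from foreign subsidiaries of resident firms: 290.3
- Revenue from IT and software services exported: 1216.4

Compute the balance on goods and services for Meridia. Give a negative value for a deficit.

-3402.0

Goods: 452.0 - 3271.8 - 1649.1 = -4468.9
Services: 691.8 - 495.4 - 345.9 + 1216.4 = 1066.9
Trade balance = -4468.9 + 1066.9 = -3402.0
(Excluded from the trade balance — secondary income: official development assistance provided to other countries 109.9, personal remittances sent abroad by immigrant workers 139.0; financial account: purchases of foreign government bonds by domestic residents 1164.5, foreign purchases of domestic corporate bonds 701.8, inward foreign direct investment in the manufacturing sector 1242.5, increase in resident deposits held at foreign banks 634.9; primary income: compensation paid to foreign seasonal workers 131.5, dividends received from foreign subsidiaries of resident firms 290.3.)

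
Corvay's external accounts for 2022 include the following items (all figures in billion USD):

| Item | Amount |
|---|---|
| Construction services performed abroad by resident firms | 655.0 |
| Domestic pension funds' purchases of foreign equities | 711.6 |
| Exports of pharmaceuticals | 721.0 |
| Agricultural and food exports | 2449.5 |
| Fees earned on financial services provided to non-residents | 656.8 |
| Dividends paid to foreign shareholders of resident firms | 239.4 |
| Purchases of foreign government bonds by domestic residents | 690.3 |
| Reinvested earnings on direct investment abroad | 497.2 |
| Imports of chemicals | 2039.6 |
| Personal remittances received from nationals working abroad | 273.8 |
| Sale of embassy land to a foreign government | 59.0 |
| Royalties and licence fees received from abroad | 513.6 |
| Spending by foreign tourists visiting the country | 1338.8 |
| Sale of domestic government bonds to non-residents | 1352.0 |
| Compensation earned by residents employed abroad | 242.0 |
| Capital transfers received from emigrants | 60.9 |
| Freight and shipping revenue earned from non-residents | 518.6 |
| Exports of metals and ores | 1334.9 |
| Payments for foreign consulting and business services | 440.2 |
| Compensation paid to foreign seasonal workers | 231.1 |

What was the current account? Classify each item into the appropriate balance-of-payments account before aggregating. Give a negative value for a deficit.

6250.9

Goods: 1334.9 + 721.0 - 2039.6 + 2449.5 = 2465.8
Services: 656.8 + 1338.8 + 513.6 - 440.2 + 518.6 + 655.0 = 3242.6
Primary income: -231.1 - 239.4 + 497.2 + 242.0 = 268.7
Secondary income: 273.8
Current account = 2465.8 + 3242.6 + 268.7 + 273.8 = 6250.9
(Excluded from the current account — financial account: domestic pension funds' purchases of foreign equities 711.6, purchases of foreign government bonds by domestic residents 690.3, sale of domestic government bonds to non-residents 1352.0; capital account: sale of embassy land to a foreign government 59.0, capital transfers received from emigrants 60.9.)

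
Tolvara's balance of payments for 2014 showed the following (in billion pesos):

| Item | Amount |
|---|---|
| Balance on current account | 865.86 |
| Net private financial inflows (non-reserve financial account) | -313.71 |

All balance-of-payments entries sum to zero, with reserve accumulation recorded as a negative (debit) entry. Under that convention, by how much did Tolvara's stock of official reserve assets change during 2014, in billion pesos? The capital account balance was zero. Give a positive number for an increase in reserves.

Official reserve transactions balance = -(865.86 + (-313.71)) = -552.15
An accumulation of reserves is recorded as a debit (negative entry), so the change in the stock of reserves is the negative of that balance.
Change in official reserves = -(-552.15) = 552.15

552.15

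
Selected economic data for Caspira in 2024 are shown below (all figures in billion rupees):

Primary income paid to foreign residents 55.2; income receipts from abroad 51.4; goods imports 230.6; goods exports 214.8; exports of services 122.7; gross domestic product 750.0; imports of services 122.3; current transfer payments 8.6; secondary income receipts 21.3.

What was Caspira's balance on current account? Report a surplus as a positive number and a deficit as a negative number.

Goods balance = 214.8 - 230.6 = -15.8
Services balance = 122.7 - 122.3 = 0.4
Trade balance (goods + services) = -15.8 + 0.4 = -15.4
Net primary income = 51.4 - 55.2 = -3.8
Net secondary income = 21.3 - 8.6 = 12.7
Current account = -15.4 + (-3.8) + 12.7 = -6.5

-6.5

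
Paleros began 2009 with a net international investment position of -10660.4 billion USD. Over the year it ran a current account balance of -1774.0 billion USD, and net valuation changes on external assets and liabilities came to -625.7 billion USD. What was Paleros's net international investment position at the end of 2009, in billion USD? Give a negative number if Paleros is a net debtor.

Change in NIIP = current account + net valuation change = -1774.0 + (-625.7) = -2399.7
End-of-year NIIP = -10660.4 + (-2399.7) = -13060.1

-13060.1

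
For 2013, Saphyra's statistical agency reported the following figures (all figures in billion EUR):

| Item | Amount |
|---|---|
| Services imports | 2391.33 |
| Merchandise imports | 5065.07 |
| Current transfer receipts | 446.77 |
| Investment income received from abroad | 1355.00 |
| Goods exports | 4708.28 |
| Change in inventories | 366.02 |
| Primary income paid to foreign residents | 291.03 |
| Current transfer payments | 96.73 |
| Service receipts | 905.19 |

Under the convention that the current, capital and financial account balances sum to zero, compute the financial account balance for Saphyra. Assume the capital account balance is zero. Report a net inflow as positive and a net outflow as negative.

Goods balance = 4708.28 - 5065.07 = -356.79
Services balance = 905.19 - 2391.33 = -1486.14
Trade balance (goods + services) = -356.79 + (-1486.14) = -1842.93
Net primary income = 1355.00 - 291.03 = 1063.97
Net secondary income = 446.77 - 96.73 = 350.04
Current account = -1842.93 + 1063.97 + 350.04 = -428.92
Financial account = -(-428.92) = 428.92

428.92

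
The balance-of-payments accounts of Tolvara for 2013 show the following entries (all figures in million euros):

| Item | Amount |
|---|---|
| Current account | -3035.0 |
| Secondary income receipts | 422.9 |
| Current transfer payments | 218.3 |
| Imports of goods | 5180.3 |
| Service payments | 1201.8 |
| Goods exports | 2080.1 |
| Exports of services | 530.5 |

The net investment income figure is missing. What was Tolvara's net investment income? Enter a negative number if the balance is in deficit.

Current account = goods balance + services balance + net primary income + net secondary income
Sum of the known components = -3566.9
Net investment income = CA - (known components) = -3035.0 - (-3566.9) = 531.9

531.9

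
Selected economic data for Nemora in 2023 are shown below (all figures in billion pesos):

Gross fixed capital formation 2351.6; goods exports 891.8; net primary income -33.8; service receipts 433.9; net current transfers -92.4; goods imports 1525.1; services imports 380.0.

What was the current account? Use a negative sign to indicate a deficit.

-705.6

Goods balance = 891.8 - 1525.1 = -633.3
Services balance = 433.9 - 380.0 = 53.9
Trade balance (goods + services) = -633.3 + 53.9 = -579.4
Net primary income = -33.8
Net secondary income = -92.4
Current account = -579.4 + (-33.8) + (-92.4) = -705.6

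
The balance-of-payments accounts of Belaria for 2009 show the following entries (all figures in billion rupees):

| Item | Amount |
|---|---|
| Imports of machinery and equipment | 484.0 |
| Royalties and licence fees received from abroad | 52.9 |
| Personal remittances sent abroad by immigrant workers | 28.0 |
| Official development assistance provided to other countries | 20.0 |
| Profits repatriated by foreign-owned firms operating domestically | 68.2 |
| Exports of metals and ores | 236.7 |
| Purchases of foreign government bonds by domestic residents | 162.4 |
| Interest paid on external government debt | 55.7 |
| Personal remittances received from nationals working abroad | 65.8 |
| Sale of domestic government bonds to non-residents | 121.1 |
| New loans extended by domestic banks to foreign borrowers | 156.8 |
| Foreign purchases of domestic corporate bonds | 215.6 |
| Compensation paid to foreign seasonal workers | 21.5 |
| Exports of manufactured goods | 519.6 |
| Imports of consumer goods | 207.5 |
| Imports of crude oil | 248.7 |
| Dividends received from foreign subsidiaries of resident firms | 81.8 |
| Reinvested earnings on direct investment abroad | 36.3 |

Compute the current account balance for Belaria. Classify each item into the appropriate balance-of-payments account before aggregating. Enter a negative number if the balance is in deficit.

Goods: 519.6 - 248.7 - 207.5 + 236.7 - 484.0 = -183.9
Services: 52.9
Primary income: 36.3 - 55.7 - 21.5 + 81.8 - 68.2 = -27.3
Secondary income: -28.0 - 20.0 + 65.8 = 17.8
Current account = (-183.9) + 52.9 + (-27.3) + 17.8 = -140.5
(Excluded from the current account — financial account: purchases of foreign government bonds by domestic residents 162.4, sale of domestic government bonds to non-residents 121.1, new loans extended by domestic banks to foreign borrowers 156.8, foreign purchases of domestic corporate bonds 215.6.)

-140.5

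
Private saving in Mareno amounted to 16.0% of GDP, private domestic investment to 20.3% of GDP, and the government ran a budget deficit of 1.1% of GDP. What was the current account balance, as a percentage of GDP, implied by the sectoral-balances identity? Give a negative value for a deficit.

-5.4

By the sectoral-balances identity, CA = (S_private - I) + (T - G).
Private balance = 16.0 - 20.3 = -4.3
Government balance (T - G) = -1.1
CA = -4.3 + (-1.1) = -5.4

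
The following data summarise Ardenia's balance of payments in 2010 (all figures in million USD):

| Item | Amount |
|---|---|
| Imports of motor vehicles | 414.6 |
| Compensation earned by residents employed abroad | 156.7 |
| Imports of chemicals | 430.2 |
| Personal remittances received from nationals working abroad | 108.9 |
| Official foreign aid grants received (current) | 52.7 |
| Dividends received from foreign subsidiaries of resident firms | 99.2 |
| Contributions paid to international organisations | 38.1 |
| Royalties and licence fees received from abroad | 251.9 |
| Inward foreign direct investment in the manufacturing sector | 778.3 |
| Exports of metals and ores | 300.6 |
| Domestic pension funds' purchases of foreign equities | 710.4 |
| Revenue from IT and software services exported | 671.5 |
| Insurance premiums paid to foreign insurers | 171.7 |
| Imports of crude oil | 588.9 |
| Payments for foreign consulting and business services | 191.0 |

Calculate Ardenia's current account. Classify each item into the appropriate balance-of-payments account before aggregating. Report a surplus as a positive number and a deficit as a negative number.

Goods: -588.9 - 414.6 - 430.2 + 300.6 = -1133.1
Services: -171.7 + 251.9 - 191.0 + 671.5 = 560.7
Primary income: 156.7 + 99.2 = 255.9
Secondary income: 108.9 + 52.7 - 38.1 = 123.5
Current account = (-1133.1) + 560.7 + 255.9 + 123.5 = -193.0
(Excluded from the current account — financial account: inward foreign direct investment in the manufacturing sector 778.3, domestic pension funds' purchases of foreign equities 710.4.)

-193.0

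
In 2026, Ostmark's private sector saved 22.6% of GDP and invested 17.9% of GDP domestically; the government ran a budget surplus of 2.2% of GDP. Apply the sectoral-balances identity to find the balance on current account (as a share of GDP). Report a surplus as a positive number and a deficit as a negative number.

By the sectoral-balances identity, CA = (S_private - I) + (T - G).
Private balance = 22.6 - 17.9 = 4.7
Government balance (T - G) = 2.2
CA = 4.7 + 2.2 = 6.9

6.9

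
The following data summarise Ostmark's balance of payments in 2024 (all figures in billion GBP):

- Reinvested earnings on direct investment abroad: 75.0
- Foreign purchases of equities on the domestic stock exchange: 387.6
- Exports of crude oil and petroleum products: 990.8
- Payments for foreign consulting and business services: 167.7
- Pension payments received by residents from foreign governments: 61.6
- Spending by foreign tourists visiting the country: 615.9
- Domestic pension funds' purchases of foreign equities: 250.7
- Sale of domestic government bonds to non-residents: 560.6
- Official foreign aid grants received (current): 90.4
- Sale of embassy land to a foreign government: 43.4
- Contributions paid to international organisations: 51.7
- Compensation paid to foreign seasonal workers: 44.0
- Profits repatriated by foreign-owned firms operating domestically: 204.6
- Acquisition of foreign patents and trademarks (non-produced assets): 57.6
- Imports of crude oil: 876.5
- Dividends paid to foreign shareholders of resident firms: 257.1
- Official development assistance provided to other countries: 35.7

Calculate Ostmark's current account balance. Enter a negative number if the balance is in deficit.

Goods: -876.5 + 990.8 = 114.3
Services: -167.7 + 615.9 = 448.2
Primary income: -204.6 - 257.1 - 44.0 + 75.0 = -430.7
Secondary income: -51.7 - 35.7 + 61.6 + 90.4 = 64.6
Current account = 114.3 + 448.2 + (-430.7) + 64.6 = 196.4
(Excluded from the current account — financial account: foreign purchases of equities on the domestic stock exchange 387.6, domestic pension funds' purchases of foreign equities 250.7, sale of domestic government bonds to non-residents 560.6; capital account: sale of embassy land to a foreign government 43.4, acquisition of foreign patents and trademarks (non-produced assets) 57.6.)

196.4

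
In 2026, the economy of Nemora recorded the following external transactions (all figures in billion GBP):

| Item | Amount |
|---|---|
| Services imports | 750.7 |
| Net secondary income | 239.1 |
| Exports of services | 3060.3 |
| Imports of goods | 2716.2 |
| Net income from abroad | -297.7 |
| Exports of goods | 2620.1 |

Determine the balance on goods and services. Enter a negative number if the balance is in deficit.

2213.5

Goods balance = 2620.1 - 2716.2 = -96.1
Services balance = 3060.3 - 750.7 = 2309.6
Trade balance (goods + services) = -96.1 + 2309.6 = 2213.5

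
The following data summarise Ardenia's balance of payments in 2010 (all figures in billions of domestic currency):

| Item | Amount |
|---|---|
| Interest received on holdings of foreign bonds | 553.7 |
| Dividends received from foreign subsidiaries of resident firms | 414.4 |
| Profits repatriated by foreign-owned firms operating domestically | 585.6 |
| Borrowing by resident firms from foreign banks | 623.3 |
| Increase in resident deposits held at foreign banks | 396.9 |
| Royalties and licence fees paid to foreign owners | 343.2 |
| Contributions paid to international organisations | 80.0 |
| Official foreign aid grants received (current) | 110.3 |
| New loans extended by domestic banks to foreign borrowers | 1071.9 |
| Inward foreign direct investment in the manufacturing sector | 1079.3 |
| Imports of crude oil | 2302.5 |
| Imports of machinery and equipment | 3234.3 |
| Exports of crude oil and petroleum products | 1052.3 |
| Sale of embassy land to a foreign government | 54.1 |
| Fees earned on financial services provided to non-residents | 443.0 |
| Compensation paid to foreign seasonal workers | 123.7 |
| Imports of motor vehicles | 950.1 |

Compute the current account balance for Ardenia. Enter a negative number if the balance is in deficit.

Goods: -2302.5 - 950.1 - 3234.3 + 1052.3 = -5434.6
Services: -343.2 + 443.0 = 99.8
Primary income: 553.7 - 123.7 - 585.6 + 414.4 = 258.8
Secondary income: -80.0 + 110.3 = 30.3
Current account = (-5434.6) + 99.8 + 258.8 + 30.3 = -5045.7
(Excluded from the current account — financial account: borrowing by resident firms from foreign banks 623.3, increase in resident deposits held at foreign banks 396.9, new loans extended by domestic banks to foreign borrowers 1071.9, inward foreign direct investment in the manufacturing sector 1079.3; capital account: sale of embassy land to a foreign government 54.1.)

-5045.7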